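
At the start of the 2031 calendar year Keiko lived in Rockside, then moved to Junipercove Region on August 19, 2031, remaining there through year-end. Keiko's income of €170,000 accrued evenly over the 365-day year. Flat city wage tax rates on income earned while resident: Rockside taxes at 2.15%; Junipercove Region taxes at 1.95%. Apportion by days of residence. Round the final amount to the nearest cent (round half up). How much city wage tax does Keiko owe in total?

€3,529.25

Rockside, January 1 – August 18, 2031: 230 days → €170,000 × 2.15% × 230/365 = €2,303.1507
Junipercove Region, August 19 – December 31, 2031: 135 days → €170,000 × 1.95% × 135/365 = €1,226.0959
Total = €3,529.2466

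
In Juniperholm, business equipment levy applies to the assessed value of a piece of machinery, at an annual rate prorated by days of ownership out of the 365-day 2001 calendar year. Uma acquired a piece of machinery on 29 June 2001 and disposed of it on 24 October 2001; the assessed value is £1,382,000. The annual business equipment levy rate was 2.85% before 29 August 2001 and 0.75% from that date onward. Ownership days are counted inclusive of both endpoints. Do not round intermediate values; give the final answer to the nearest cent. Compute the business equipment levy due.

£8,201.13

29 June – 28 August 2001: 61 days at 2.85% → £1,382,000 × 2.85% × 61/365 = £6,582.4849
29 August – 24 October 2001: 57 days at 0.75% → £1,382,000 × 0.75% × 57/365 = £1,618.6438
Total = £8,201.1288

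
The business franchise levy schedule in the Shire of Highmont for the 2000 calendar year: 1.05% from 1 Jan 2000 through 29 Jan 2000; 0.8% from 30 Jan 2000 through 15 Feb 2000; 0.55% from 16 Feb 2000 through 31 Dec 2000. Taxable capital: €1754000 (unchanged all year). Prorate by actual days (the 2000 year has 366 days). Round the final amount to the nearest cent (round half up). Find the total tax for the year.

€10545.57

1 Jan – 29 Jan 2000: 29 days at 1.05% → €1754000 × 1.05% × 29/366 = €1459.2705
30 Jan – 15 Feb 2000: 17 days at 0.8% → €1754000 × 0.8% × 17/366 = €651.7596
16 Feb – 31 Dec 2000: 320 days at 0.55% → €1754000 × 0.55% × 320/366 = €8434.5355
Total = €10545.5656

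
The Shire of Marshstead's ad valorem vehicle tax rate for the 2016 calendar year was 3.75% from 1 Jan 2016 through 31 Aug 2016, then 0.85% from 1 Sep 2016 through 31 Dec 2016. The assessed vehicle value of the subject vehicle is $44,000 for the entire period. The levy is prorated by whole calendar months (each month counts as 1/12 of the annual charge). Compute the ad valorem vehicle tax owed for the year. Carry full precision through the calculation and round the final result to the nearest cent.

$1,224.67

1 Jan – 31 Aug 2016: 8 months at 3.75% → $44,000 × 3.75% × 8/12 = $1,100.0000
1 Sep – 31 Dec 2016: 4 months at 0.85% → $44,000 × 0.85% × 4/12 = $124.6667
Total = $1,224.6667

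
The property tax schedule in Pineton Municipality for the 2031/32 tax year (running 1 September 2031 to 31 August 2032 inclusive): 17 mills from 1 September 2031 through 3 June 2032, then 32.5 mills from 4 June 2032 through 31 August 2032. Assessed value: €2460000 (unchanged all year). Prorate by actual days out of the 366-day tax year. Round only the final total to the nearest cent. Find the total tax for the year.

1 September 2031 – 3 June 2032: 277 days at 17 mills → €2460000 × 1.7% × 277/366 = €31650.6557
4 June – 31 August 2032: 89 days at 32.5 mills → €2460000 × 3.25% × 89/366 = €19441.3934
Total = €51092.0492

€51092.05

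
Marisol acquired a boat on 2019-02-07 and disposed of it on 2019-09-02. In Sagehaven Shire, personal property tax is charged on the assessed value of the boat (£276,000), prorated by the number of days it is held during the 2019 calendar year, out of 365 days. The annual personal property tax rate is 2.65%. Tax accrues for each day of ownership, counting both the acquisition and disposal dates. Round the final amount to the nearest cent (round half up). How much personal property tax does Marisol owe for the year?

£4,167.98

Days held (2019-02-07 to 2019-09-02): 208 out of 365
Tax = £276,000 × 2.65% × 208/365 = £4,167.9781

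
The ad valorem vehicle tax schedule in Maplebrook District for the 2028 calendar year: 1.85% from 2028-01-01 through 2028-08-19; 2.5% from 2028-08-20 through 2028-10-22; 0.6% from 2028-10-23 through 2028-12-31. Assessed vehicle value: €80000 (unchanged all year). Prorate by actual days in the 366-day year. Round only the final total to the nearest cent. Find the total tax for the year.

2028-01-01 to 2028-08-19: 232 days at 1.85% → €80000 × 1.85% × 232/366 = €938.1421
2028-08-20 to 2028-10-22: 64 days at 2.5% → €80000 × 2.5% × 64/366 = €349.7268
2028-10-23 to 2028-12-31: 70 days at 0.6% → €80000 × 0.6% × 70/366 = €91.8033
Total = €1379.6721

€1379.67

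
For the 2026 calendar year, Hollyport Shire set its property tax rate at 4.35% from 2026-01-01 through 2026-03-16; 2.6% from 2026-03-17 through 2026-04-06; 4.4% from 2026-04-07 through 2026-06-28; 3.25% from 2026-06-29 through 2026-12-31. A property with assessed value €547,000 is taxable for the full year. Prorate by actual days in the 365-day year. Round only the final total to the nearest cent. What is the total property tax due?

€20,239.75

2026-01-01 to 2026-03-16: 75 days at 4.35% → €547,000 × 4.35% × 75/365 = €4,889.2808
2026-03-17 to 2026-04-06: 21 days at 2.6% → €547,000 × 2.6% × 21/365 = €818.2521
2026-04-07 to 2026-06-28: 83 days at 4.4% → €547,000 × 4.4% × 83/365 = €5,472.9973
2026-06-29 to 2026-12-31: 186 days at 3.25% → €547,000 × 3.25% × 186/365 = €9,059.2192
Total = €20,239.7493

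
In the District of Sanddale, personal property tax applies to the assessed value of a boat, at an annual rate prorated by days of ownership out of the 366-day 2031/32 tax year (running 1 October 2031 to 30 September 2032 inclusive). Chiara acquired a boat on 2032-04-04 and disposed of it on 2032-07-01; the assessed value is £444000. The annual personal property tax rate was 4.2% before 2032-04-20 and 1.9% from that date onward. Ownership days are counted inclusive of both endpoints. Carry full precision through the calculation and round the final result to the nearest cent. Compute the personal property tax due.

2032-04-04 to 2032-04-19: 16 days at 4.2% → £444000 × 4.2% × 16/366 = £815.2131
2032-04-20 to 2032-07-01: 73 days at 1.9% → £444000 × 1.9% × 73/366 = £1682.5902
Total = £2497.8033

£2497.80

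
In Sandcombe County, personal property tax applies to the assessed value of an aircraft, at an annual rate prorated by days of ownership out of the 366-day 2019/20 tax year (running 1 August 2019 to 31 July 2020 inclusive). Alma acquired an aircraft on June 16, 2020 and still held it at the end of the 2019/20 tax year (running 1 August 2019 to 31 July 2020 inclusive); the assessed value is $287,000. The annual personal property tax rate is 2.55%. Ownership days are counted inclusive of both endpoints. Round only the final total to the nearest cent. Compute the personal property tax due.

Days held (June 16 – July 31, 2020): 46 out of 366
Tax = $287,000 × 2.55% × 46/366 = $919.8115

$919.81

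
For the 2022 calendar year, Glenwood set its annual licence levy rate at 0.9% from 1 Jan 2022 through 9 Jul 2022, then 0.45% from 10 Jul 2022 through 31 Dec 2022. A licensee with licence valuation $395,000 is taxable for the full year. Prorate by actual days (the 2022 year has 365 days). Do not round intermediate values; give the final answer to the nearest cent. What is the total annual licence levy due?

1 Jan – 9 Jul 2022: 190 days at 0.9% → $395,000 × 0.9% × 190/365 = $1,850.5479
10 Jul – 31 Dec 2022: 175 days at 0.45% → $395,000 × 0.45% × 175/365 = $852.2260
Total = $2,702.7740

$2,702.77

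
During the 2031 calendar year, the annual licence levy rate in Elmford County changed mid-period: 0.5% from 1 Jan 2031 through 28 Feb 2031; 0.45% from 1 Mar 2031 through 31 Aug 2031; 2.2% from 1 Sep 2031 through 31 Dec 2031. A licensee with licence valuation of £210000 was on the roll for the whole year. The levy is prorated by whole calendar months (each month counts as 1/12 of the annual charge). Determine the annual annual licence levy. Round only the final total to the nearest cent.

£2187.50

1 Jan – 28 Feb 2031: 2 months at 0.5% → £210000 × 0.5% × 2/12 = £175.0000
1 Mar – 31 Aug 2031: 6 months at 0.45% → £210000 × 0.45% × 6/12 = £472.5000
1 Sep – 31 Dec 2031: 4 months at 2.2% → £210000 × 2.2% × 4/12 = £1540.0000
Total = £2187.5000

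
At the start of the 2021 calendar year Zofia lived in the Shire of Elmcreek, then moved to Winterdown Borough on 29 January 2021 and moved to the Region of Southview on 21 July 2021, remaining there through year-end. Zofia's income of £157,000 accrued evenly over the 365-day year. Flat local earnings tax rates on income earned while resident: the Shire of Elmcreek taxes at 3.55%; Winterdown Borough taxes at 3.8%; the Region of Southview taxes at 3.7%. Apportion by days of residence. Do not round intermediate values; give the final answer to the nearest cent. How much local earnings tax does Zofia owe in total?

£5,865.35

The Shire of Elmcreek, 1 January – 28 January 2021: 28 days → £157,000 × 3.55% × 28/365 = £427.5562
Winterdown Borough, 29 January – 20 July 2021: 173 days → £157,000 × 3.8% × 173/365 = £2,827.7205
The Region of Southview, 21 July – 31 December 2021: 164 days → £157,000 × 3.7% × 164/365 = £2,610.0712
Total = £5,865.3479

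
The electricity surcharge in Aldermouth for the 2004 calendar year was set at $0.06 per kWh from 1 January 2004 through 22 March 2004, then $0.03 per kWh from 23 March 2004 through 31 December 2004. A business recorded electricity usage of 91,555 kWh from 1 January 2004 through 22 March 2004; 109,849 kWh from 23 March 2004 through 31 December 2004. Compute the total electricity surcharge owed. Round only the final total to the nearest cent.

1 January – 22 March 2004: 91,555 kWh at $0.06/kWh → $5,493.30
23 March – 31 December 2004: 109,849 kWh at $0.03/kWh → $3,295.47

$8,788.77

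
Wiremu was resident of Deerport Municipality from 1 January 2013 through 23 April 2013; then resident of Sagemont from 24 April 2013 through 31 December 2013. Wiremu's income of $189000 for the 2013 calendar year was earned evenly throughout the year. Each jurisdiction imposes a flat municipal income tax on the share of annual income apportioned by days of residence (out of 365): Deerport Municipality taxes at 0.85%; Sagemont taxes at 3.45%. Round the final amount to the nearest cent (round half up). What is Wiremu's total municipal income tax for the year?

Deerport Municipality, 1 January – 23 April 2013: 113 days → $189000 × 0.85% × 113/365 = $497.3548
Sagemont, 24 April – 31 December 2013: 252 days → $189000 × 3.45% × 252/365 = $4501.8247
Total = $4999.1795

$4999.18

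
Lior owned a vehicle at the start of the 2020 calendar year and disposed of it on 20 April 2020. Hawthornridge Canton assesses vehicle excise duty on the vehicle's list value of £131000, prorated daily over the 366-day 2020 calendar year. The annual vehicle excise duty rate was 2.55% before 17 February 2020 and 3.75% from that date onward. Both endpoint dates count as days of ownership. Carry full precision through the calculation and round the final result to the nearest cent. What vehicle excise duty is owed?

£1287.99

1 January – 16 February 2020: 47 days at 2.55% → £131000 × 2.55% × 47/366 = £428.9713
17 February – 20 April 2020: 64 days at 3.75% → £131000 × 3.75% × 64/366 = £859.0164
Total = £1287.9877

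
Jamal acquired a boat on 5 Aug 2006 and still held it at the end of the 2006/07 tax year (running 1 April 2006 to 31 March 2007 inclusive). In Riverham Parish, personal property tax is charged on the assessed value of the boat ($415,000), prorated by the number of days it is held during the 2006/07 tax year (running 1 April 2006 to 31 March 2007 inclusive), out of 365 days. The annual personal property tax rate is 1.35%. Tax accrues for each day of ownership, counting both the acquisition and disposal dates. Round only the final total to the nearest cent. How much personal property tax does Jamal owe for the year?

Days held (5 Aug 2006 – 31 Mar 2007): 239 out of 365
Tax = $415,000 × 1.35% × 239/365 = $3,668.4863

$3,668.49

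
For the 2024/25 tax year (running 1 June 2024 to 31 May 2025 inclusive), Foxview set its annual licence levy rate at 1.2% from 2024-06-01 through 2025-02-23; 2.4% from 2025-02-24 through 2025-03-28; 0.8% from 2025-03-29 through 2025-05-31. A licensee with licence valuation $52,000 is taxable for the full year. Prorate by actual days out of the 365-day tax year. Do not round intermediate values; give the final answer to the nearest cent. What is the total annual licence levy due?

2024-06-01 to 2025-02-23: 268 days at 1.2% → $52,000 × 1.2% × 268/365 = $458.1699
2025-02-24 to 2025-03-28: 33 days at 2.4% → $52,000 × 2.4% × 33/365 = $112.8329
2025-03-29 to 2025-05-31: 64 days at 0.8% → $52,000 × 0.8% × 64/365 = $72.9425
Total = $643.9452

$643.95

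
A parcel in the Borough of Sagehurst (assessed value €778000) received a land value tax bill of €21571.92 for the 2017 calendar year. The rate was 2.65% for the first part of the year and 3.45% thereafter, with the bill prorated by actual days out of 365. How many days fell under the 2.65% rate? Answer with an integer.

309 days

Let d = days at the first rate; then 365 − d days at the second rate.
€778000 × [2.65%·d + 3.45%·(365−d)] / 365 = €21571.92
Solving gives d = 309, so the new rate took effect on 6 Nov 2017.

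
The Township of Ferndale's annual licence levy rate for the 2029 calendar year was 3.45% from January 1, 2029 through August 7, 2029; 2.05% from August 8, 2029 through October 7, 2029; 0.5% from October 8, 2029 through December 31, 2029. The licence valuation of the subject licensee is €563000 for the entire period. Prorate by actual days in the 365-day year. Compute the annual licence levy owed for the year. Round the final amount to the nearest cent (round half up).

January 1 – August 7, 2029: 219 days at 3.45% → €563000 × 3.45% × 219/365 = €11654.1000
August 8 – October 7, 2029: 61 days at 2.05% → €563000 × 2.05% × 61/365 = €1928.8534
October 8 – December 31, 2029: 85 days at 0.5% → €563000 × 0.5% × 85/365 = €655.5479
Total = €14238.5014

€14238.50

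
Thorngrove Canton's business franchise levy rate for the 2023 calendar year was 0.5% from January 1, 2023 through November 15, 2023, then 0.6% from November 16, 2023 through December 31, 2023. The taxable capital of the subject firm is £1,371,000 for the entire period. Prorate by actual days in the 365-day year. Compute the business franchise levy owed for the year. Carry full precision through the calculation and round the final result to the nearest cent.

£7,027.78

January 1 – November 15, 2023: 319 days at 0.5% → £1,371,000 × 0.5% × 319/365 = £5,991.0822
November 16 – December 31, 2023: 46 days at 0.6% → £1,371,000 × 0.6% × 46/365 = £1,036.7014
Total = £7,027.7836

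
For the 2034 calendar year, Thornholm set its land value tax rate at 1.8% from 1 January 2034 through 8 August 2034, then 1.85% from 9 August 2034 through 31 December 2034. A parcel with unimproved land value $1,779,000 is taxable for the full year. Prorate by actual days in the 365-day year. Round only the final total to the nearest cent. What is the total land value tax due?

1 January – 8 August 2034: 220 days at 1.8% → $1,779,000 × 1.8% × 220/365 = $19,300.9315
9 August – 31 December 2034: 145 days at 1.85% → $1,779,000 × 1.85% × 145/365 = $13,074.4315
Total = $32,375.3630

$32,375.36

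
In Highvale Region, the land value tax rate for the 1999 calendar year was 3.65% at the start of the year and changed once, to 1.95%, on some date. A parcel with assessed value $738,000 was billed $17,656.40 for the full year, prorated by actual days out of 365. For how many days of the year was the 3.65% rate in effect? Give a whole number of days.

95 days

Let d = days at the first rate; then 365 − d days at the second rate.
$738,000 × [3.65%·d + 1.95%·(365−d)] / 365 = $17,656.40
Solving gives d = 95, so the new rate took effect on 6 April 1999.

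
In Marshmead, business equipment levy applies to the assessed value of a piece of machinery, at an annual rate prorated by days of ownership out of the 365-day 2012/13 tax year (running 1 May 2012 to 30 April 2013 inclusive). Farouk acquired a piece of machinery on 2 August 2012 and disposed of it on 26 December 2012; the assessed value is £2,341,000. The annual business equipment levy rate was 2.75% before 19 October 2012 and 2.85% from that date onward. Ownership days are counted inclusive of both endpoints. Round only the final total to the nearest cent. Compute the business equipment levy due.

2 August – 18 October 2012: 78 days at 2.75% → £2,341,000 × 2.75% × 78/365 = £13,757.3836
19 October – 26 December 2012: 69 days at 2.85% → £2,341,000 × 2.85% × 69/365 = £12,612.5384
Total = £26,369.9219

£26,369.92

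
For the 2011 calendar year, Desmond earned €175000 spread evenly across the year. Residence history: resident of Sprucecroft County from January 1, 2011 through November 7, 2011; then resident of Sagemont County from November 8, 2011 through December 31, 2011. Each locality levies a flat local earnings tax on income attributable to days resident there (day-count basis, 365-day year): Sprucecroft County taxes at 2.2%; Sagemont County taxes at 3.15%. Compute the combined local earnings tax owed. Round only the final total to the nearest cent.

Sprucecroft County, January 1 – November 7, 2011: 311 days → €175000 × 2.2% × 311/365 = €3280.4110
Sagemont County, November 8 – December 31, 2011: 54 days → €175000 × 3.15% × 54/365 = €815.5479
Total = €4095.9589

€4095.96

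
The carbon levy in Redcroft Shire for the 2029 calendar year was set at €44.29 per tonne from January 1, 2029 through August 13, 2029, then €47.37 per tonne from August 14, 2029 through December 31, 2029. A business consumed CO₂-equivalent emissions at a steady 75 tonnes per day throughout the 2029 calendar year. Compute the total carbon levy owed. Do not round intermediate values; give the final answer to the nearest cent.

January 1 – August 13, 2029: 225 days × 75 tonnes/day = 16,875 tonnes at €44.29/tonne → €747,393.75
August 14 – December 31, 2029: 140 days × 75 tonnes/day = 10,500 tonnes at €47.37/tonne → €497,385.00

€1,244,778.75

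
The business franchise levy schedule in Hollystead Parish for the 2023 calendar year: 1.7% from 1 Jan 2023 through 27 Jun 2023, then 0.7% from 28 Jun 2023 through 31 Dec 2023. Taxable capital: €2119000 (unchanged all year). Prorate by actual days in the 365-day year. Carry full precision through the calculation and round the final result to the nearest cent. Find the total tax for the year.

1 Jan – 27 Jun 2023: 178 days at 1.7% → €2119000 × 1.7% × 178/365 = €17567.3808
28 Jun – 31 Dec 2023: 187 days at 0.7% → €2119000 × 0.7% × 187/365 = €7599.3726
Total = €25166.7534

€25166.75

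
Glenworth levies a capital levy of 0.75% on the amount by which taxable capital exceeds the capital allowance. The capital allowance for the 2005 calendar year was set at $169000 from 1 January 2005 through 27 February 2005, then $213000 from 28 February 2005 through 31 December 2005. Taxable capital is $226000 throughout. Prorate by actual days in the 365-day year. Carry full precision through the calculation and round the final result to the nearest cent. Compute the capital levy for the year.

1 January – 27 February 2005: 58 days, exemption $169000 → ($226000 − $169000) × 0.75% × 58/365 = $67.9315
28 February – 31 December 2005: 307 days, exemption $213000 → ($226000 − $213000) × 0.75% × 307/365 = $82.0068
Total = $149.9384

$149.94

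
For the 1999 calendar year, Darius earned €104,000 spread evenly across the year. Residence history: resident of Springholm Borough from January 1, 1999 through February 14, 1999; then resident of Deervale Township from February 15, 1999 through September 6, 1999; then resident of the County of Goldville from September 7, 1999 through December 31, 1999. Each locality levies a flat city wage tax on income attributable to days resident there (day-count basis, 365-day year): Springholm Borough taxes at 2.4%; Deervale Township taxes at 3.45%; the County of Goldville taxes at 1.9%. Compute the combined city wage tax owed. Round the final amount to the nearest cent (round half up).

Springholm Borough, January 1 – February 14, 1999: 45 days → €104,000 × 2.4% × 45/365 = €307.7260
Deervale Township, February 15 – September 6, 1999: 204 days → €104,000 × 3.45% × 204/365 = €2,005.3479
The County of Goldville, September 7 – December 31, 1999: 116 days → €104,000 × 1.9% × 116/365 = €627.9890
Total = €2,941.0630

€2,941.06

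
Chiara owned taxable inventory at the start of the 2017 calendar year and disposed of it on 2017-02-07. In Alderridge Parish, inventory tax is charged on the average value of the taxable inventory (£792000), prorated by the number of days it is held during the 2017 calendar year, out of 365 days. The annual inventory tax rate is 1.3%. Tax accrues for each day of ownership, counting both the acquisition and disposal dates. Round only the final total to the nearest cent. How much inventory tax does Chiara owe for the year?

£1071.91

Days held (2017-01-01 to 2017-02-07): 38 out of 365
Tax = £792000 × 1.3% × 38/365 = £1071.9123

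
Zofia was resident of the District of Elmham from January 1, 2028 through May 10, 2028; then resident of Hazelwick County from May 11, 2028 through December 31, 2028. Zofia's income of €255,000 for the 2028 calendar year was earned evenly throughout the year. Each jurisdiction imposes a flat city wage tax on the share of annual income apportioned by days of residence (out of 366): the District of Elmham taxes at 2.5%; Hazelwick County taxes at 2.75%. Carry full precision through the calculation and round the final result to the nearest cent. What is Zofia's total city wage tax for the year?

€6,784.32

The District of Elmham, January 1 – May 10, 2028: 131 days → €255,000 × 2.5% × 131/366 = €2,281.7623
Hazelwick County, May 11 – December 31, 2028: 235 days → €255,000 × 2.75% × 235/366 = €4,502.5615
Total = €6,784.3238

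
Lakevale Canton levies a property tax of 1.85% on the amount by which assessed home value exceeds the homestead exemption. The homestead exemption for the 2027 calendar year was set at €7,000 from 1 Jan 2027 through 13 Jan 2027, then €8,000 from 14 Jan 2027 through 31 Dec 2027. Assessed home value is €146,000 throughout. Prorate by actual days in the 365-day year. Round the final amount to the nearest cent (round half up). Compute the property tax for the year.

1 Jan – 13 Jan 2027: 13 days, exemption €7,000 → (€146,000 − €7,000) × 1.85% × 13/365 = €91.5877
14 Jan – 31 Dec 2027: 352 days, exemption €8,000 → (€146,000 − €8,000) × 1.85% × 352/365 = €2,462.0712
Total = €2,553.6589

€2,553.66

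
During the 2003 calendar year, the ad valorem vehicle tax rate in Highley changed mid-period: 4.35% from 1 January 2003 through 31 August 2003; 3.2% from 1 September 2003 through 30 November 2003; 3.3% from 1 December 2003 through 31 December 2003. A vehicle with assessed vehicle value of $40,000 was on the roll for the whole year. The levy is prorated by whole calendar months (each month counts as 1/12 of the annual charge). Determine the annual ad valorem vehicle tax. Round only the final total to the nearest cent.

$1,590.00

1 January – 31 August 2003: 8 months at 4.35% → $40,000 × 4.35% × 8/12 = $1,160.0000
1 September – 30 November 2003: 3 months at 3.2% → $40,000 × 3.2% × 3/12 = $320.0000
1 December – 31 December 2003: 1 month at 3.3% → $40,000 × 3.3% × 1/12 = $110.0000
Total = $1,590.0000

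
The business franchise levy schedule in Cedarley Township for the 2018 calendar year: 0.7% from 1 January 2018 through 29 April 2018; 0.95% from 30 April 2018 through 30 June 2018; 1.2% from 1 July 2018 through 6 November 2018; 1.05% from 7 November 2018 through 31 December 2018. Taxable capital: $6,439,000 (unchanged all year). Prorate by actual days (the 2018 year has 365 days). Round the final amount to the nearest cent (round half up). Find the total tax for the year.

$62,581.79

1 January – 29 April 2018: 119 days at 0.7% → $6,439,000 × 0.7% × 119/365 = $14,695.0329
30 April – 30 June 2018: 62 days at 0.95% → $6,439,000 × 0.95% × 62/365 = $10,390.6055
1 July – 6 November 2018: 129 days at 1.2% → $6,439,000 × 1.2% × 129/365 = $27,308.4164
7 November – 31 December 2018: 55 days at 1.05% → $6,439,000 × 1.05% × 55/365 = $10,187.7329
Total = $62,581.7877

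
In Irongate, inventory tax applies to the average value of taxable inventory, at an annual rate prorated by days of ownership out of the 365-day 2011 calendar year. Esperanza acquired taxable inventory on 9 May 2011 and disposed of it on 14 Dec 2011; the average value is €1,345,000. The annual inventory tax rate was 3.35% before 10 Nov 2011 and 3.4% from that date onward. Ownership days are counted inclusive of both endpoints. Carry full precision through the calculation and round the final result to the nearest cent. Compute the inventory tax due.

9 May – 9 Nov 2011: 185 days at 3.35% → €1,345,000 × 3.35% × 185/365 = €22,837.3630
10 Nov – 14 Dec 2011: 35 days at 3.4% → €1,345,000 × 3.4% × 35/365 = €4,385.0685
Total = €27,222.4315

€27,222.43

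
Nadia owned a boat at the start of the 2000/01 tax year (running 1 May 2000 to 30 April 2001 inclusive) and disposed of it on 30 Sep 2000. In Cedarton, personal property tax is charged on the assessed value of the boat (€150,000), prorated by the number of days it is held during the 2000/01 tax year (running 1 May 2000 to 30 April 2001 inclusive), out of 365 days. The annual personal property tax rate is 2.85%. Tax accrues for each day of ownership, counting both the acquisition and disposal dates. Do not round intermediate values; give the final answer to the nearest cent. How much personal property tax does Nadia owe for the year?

€1,791.99

Days held (1 May – 30 Sep 2000): 153 out of 365
Tax = €150,000 × 2.85% × 153/365 = €1,791.9863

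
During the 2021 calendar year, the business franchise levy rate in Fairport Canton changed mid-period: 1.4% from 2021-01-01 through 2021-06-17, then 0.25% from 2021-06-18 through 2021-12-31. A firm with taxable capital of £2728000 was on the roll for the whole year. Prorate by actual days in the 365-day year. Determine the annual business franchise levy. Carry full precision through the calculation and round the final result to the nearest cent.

2021-01-01 to 2021-06-17: 168 days at 1.4% → £2728000 × 1.4% × 168/365 = £17578.7836
2021-06-18 to 2021-12-31: 197 days at 0.25% → £2728000 × 0.25% × 197/365 = £3680.9315
Total = £21259.7151

£21259.72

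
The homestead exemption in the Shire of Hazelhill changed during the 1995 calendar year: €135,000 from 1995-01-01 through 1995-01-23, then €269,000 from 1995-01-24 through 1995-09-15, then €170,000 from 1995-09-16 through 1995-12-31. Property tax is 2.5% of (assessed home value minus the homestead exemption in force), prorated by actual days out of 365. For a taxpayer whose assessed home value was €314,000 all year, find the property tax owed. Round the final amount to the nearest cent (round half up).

€2,061.64

1995-01-01 to 1995-01-23: 23 days, exemption €135,000 → (€314,000 − €135,000) × 2.5% × 23/365 = €281.9863
1995-01-24 to 1995-09-15: 235 days, exemption €269,000 → (€314,000 − €269,000) × 2.5% × 235/365 = €724.3151
1995-09-16 to 1995-12-31: 107 days, exemption €170,000 → (€314,000 − €170,000) × 2.5% × 107/365 = €1,055.3425
Total = €2,061.6438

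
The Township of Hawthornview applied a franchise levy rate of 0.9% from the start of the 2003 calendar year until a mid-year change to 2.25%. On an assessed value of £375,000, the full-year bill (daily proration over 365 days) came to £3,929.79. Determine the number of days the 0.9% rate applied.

Let d = days at the first rate; then 365 − d days at the second rate.
£375,000 × [0.9%·d + 2.25%·(365−d)] / 365 = £3,929.79
Solving gives d = 325, so the new rate took effect on November 22, 2003.

325 days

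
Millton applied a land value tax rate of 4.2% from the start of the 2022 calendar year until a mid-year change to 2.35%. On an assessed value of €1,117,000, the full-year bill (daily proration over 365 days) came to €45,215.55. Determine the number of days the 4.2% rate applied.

335 days

Let d = days at the first rate; then 365 − d days at the second rate.
€1,117,000 × [4.2%·d + 2.35%·(365−d)] / 365 = €45,215.55
Solving gives d = 335, so the new rate took effect on 2 Dec 2022.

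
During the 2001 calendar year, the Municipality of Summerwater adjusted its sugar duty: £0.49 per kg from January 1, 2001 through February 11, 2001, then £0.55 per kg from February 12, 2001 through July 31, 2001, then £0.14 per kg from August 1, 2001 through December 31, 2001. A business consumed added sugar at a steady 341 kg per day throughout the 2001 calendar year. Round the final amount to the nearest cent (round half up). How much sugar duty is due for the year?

£46,205.50

January 1 – February 11, 2001: 42 days × 341 kg/day = 14,322 kg at £0.49/kg → £7,017.78
February 12 – July 31, 2001: 170 days × 341 kg/day = 57,970 kg at £0.55/kg → £31,883.50
August 1 – December 31, 2001: 153 days × 341 kg/day = 52,173 kg at £0.14/kg → £7,304.22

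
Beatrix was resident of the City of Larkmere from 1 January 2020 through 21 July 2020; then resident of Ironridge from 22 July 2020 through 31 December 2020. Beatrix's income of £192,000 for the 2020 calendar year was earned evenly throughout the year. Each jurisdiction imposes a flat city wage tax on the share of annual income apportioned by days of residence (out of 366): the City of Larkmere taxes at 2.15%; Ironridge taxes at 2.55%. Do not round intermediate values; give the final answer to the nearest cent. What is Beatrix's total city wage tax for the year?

£4,470.03

The City of Larkmere, 1 January – 21 July 2020: 203 days → £192,000 × 2.15% × 203/366 = £2,289.5738
Ironridge, 22 July – 31 December 2020: 163 days → £192,000 × 2.55% × 163/366 = £2,180.4590
Total = £4,470.0328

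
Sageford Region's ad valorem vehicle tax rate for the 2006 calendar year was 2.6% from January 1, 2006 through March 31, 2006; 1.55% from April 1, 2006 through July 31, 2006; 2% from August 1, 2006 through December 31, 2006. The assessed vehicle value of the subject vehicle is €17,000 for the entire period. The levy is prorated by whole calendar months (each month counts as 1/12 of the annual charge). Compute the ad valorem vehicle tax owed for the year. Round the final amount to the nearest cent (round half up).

€340.00

January 1 – March 31, 2006: 3 months at 2.6% → €17,000 × 2.6% × 3/12 = €110.5000
April 1 – July 31, 2006: 4 months at 1.55% → €17,000 × 1.55% × 4/12 = €87.8333
August 1 – December 31, 2006: 5 months at 2% → €17,000 × 2% × 5/12 = €141.6667
Total = €340.0000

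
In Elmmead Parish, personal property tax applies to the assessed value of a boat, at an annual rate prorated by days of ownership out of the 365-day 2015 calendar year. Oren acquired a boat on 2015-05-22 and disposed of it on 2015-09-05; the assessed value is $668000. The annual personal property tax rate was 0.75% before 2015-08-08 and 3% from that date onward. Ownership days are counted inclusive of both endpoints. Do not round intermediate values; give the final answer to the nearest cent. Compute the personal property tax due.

2015-05-22 to 2015-08-07: 78 days at 0.75% → $668000 × 0.75% × 78/365 = $1070.6301
2015-08-08 to 2015-09-05: 29 days at 3% → $668000 × 3% × 29/365 = $1592.2192
Total = $2662.8493

$2662.85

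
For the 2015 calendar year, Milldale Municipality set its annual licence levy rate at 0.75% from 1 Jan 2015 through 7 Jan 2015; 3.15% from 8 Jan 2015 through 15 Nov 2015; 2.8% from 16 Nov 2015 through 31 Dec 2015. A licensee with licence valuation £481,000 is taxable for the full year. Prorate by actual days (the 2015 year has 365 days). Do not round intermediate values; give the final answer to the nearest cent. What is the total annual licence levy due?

1 Jan – 7 Jan 2015: 7 days at 0.75% → £481,000 × 0.75% × 7/365 = £69.1849
8 Jan – 15 Nov 2015: 312 days at 3.15% → £481,000 × 3.15% × 312/365 = £12,951.4192
16 Nov – 31 Dec 2015: 46 days at 2.8% → £481,000 × 2.8% × 46/365 = £1,697.3370
Total = £14,717.9411

£14,717.94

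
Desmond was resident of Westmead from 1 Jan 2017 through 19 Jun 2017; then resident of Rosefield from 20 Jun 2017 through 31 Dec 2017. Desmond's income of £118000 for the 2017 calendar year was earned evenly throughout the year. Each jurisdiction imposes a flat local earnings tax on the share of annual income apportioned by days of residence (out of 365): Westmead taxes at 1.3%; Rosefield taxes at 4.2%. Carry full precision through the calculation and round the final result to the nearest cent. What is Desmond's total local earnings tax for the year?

£3362.19

Westmead, 1 Jan – 19 Jun 2017: 170 days → £118000 × 1.3% × 170/365 = £714.4658
Rosefield, 20 Jun – 31 Dec 2017: 195 days → £118000 × 4.2% × 195/365 = £2647.7260
Total = £3362.1918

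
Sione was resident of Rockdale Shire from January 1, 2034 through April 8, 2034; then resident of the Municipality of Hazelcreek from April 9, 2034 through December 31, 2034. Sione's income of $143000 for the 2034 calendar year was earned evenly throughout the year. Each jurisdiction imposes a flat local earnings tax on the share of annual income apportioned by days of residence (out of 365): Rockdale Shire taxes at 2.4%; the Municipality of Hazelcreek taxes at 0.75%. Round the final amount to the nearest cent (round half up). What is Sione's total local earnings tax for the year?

Rockdale Shire, January 1 – April 8, 2034: 98 days → $143000 × 2.4% × 98/365 = $921.4685
The Municipality of Hazelcreek, April 9 – December 31, 2034: 267 days → $143000 × 0.75% × 267/365 = $784.5411
Total = $1706.0096

$1706.01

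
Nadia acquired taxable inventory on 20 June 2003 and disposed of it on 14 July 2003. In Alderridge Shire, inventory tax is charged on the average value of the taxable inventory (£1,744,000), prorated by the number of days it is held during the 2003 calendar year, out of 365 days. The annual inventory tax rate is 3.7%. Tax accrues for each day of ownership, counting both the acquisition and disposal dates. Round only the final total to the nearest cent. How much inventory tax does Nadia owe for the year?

Days held (20 June – 14 July 2003): 25 out of 365
Tax = £1,744,000 × 3.7% × 25/365 = £4,419.7260

£4,419.73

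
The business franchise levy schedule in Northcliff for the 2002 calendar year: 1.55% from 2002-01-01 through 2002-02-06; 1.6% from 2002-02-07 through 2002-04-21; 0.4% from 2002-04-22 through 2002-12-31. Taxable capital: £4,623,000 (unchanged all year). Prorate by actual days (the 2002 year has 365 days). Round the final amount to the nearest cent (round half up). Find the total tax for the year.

2002-01-01 to 2002-02-06: 37 days at 1.55% → £4,623,000 × 1.55% × 37/365 = £7,263.8096
2002-02-07 to 2002-04-21: 74 days at 1.6% → £4,623,000 × 1.6% × 74/365 = £14,996.2521
2002-04-22 to 2002-12-31: 254 days at 0.4% → £4,623,000 × 0.4% × 254/365 = £12,868.4055
Total = £35,128.4671

£35,128.47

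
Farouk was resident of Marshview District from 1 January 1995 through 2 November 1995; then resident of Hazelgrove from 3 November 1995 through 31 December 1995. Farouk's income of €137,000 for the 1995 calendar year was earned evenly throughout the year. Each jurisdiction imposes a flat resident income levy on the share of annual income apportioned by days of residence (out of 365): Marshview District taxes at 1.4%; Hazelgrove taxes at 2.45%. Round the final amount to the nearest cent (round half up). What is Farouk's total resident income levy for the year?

Marshview District, 1 January – 2 November 1995: 306 days → €137,000 × 1.4% × 306/365 = €1,607.9671
Hazelgrove, 3 November – 31 December 1995: 59 days → €137,000 × 2.45% × 59/365 = €542.5575
Total = €2,150.5247

€2,150.52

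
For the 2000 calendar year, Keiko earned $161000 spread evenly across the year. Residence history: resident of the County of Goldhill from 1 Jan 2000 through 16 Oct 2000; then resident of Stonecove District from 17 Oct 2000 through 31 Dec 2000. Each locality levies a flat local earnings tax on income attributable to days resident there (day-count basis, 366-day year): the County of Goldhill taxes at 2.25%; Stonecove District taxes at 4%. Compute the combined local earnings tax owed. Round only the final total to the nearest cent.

$4207.55

The County of Goldhill, 1 Jan – 16 Oct 2000: 290 days → $161000 × 2.25% × 290/366 = $2870.2869
Stonecove District, 17 Oct – 31 Dec 2000: 76 days → $161000 × 4% × 76/366 = $1337.2678
Total = $4207.5546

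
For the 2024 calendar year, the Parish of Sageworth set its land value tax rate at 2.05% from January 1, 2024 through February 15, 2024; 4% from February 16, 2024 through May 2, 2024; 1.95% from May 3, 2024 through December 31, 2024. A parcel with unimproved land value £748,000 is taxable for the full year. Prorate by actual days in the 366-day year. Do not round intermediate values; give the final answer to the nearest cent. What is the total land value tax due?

£17,906.02

January 1 – February 15, 2024: 46 days at 2.05% → £748,000 × 2.05% × 46/366 = £1,927.2240
February 16 – May 2, 2024: 77 days at 4% → £748,000 × 4% × 77/366 = £6,294.6448
May 3 – December 31, 2024: 243 days at 1.95% → £748,000 × 1.95% × 243/366 = £9,684.1475
Total = £17,906.0164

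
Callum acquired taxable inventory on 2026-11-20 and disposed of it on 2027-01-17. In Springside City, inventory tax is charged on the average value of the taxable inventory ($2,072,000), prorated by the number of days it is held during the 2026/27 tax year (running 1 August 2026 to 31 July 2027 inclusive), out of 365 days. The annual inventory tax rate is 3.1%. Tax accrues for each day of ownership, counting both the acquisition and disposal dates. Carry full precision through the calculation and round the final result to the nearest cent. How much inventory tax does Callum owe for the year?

$10,382.71

Days held (2026-11-20 to 2027-01-17): 59 out of 365
Tax = $2,072,000 × 3.1% × 59/365 = $10,382.7068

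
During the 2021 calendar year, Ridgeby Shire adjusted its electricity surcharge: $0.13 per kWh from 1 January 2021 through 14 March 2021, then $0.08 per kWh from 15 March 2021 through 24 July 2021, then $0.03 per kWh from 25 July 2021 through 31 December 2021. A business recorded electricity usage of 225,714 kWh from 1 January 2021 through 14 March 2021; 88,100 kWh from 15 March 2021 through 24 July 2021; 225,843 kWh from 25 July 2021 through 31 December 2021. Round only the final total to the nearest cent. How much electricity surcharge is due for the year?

$43,166.11

1 January – 14 March 2021: 225,714 kWh at $0.13/kWh → $29,342.82
15 March – 24 July 2021: 88,100 kWh at $0.08/kWh → $7,048.00
25 July – 31 December 2021: 225,843 kWh at $0.03/kWh → $6,775.29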